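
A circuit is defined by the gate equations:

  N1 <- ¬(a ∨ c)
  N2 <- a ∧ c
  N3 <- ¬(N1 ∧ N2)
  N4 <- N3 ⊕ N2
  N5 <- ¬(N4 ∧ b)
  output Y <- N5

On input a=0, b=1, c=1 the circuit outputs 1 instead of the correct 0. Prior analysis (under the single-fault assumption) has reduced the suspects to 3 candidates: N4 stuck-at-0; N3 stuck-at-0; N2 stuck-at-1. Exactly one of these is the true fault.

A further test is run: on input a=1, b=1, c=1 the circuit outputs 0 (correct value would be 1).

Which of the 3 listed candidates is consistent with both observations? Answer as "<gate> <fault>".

Evaluate each candidate on input a=1, b=1, c=1:
  N4 stuck-at-0: N1=0, N2=1, N3=1, N4=0 [stuck-at-0], N5=1 → 1 — eliminated
  N3 stuck-at-0: N1=0, N2=1, N3=0 [stuck-at-0], N4=1, N5=0 → 0 — matches
  N2 stuck-at-1: N1=0, N2=1 [stuck-at-1], N3=1, N4=0, N5=1 → 1 — eliminated
Only N3 stuck-at-0 reproduces the observed 0.

N3 stuck-at-0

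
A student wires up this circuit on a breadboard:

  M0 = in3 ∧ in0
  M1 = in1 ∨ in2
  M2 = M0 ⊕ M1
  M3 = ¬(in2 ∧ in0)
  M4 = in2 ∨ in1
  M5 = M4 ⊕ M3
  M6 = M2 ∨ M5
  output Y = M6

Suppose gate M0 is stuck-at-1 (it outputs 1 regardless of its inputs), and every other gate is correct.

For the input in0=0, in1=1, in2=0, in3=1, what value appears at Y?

Propagate with M0 forced: M0=1 [stuck-at-1], M1=1, M2=0, M3=1, M4=1, M5=0, M6=0.
So Y = 0. (Without the fault it would be 1.)

0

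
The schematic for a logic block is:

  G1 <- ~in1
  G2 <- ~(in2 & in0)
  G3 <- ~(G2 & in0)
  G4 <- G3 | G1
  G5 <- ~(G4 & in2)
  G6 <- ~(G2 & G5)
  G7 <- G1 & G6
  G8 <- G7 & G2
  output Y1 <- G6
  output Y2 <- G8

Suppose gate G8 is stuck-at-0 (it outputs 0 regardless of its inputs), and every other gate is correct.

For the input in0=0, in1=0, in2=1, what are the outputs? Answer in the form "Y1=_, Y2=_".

Y1=1, Y2=0

Propagate with G8 forced: G1=1, G2=1, G3=1, G4=1, G5=0, G6=1, G7=1, G8=0 [stuck-at-0].
So the outputs are Y1=1, Y2=0. (Without the fault they would be Y1=1, Y2=1.)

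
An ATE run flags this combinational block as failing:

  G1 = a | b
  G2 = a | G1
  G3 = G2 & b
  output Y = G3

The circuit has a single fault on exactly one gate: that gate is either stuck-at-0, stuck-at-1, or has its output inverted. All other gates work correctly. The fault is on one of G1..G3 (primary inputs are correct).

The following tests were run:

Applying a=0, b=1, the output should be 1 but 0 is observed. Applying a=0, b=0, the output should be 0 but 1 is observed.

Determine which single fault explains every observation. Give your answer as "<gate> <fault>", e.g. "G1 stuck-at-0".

G3 inverted output

Fault-free values for test 1 (a=0, b=1): G1=1, G2=1, G3=1, giving Y=1. Observed 0.
Test 1: faults giving observed 0 are {G1 stuck-at-0, G1 inverted output, G2 stuck-at-0, G2 inverted output, G3 stuck-at-0, G3 inverted output}.
Test 2 (a=0, b=0): fault-free G1=0, G2=0, G3=0 → 0; observed 1. Eliminates G1 stuck-at-0, G1 inverted output, G2 stuck-at-0, G2 inverted output, G3 stuck-at-0.
Only G3 inverted output is consistent with every test.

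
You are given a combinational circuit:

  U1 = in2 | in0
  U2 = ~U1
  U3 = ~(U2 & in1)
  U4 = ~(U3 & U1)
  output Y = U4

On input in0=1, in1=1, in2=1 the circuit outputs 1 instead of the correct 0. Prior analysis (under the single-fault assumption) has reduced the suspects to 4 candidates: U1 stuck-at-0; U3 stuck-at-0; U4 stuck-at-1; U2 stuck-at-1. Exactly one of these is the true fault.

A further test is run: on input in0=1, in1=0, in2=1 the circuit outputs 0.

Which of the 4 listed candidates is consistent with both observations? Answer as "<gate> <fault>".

Evaluate each candidate on input in0=1, in1=0, in2=1:
  U1 stuck-at-0: U1=0 [stuck-at-0], U2=1, U3=1, U4=1 → 1 — eliminated
  U3 stuck-at-0: U1=1, U2=0, U3=0 [stuck-at-0], U4=1 → 1 — eliminated
  U4 stuck-at-1: U1=1, U2=0, U3=1, U4=1 [stuck-at-1] → 1 — eliminated
  U2 stuck-at-1: U1=1, U2=1 [stuck-at-1], U3=1, U4=0 → 0 — matches
Only U2 stuck-at-1 reproduces the observed 0.

U2 stuck-at-1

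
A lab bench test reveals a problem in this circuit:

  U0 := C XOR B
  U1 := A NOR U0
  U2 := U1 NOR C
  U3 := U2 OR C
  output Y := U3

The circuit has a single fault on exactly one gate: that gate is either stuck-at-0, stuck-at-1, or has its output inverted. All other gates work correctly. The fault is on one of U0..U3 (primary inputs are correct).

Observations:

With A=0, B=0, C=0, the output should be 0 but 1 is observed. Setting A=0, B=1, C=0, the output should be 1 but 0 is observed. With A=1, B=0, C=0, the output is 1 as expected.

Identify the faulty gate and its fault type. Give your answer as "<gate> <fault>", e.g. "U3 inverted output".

U0 inverted output

Fault-free values for test 1 (A=0, B=0, C=0): U0=0, U1=1, U2=0, U3=0, giving Y=0. Observed 1.
Test 1: faults giving observed 1 are {U0 stuck-at-1, U0 inverted output, U1 stuck-at-0, U1 inverted output, U2 stuck-at-1, U2 inverted output, U3 stuck-at-1, U3 inverted output}.
Test 2 (A=0, B=1, C=0): fault-free U0=1, U1=0, U2=1, U3=1 → 1; observed 0. Eliminates U0 stuck-at-1, U1 stuck-at-0, U2 stuck-at-1, U3 stuck-at-1.
Test 3 (A=1, B=0, C=0): fault-free U0=0, U1=0, U2=1, U3=1 → 1; observed 1. Eliminates U1 inverted output, U2 inverted output, U3 inverted output.
Only U0 inverted output is consistent with every test.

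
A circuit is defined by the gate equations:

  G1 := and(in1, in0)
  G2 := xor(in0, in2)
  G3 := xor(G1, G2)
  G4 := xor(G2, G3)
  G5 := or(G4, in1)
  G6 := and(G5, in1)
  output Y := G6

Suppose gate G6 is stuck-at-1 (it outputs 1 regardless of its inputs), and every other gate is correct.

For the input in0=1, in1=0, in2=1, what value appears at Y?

1

Propagate with G6 forced: G1=0, G2=0, G3=0, G4=0, G5=0, G6=1 [stuck-at-1].
So Y = 1. (Without the fault it would be 0.)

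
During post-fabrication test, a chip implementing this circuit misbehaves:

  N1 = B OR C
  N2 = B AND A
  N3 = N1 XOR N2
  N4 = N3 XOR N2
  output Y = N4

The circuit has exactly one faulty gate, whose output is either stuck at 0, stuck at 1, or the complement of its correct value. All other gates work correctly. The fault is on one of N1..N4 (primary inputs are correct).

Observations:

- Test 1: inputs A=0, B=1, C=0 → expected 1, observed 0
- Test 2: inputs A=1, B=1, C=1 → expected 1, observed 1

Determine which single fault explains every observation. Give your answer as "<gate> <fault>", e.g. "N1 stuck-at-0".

Fault-free values for test 1 (A=0, B=1, C=0): N1=1, N2=0, N3=1, N4=1, giving Y=1. Observed 0.
Test 1: faults giving observed 0 are {N1 stuck-at-0, N1 inverted output, N3 stuck-at-0, N3 inverted output, N4 stuck-at-0, N4 inverted output}.
Test 2 (A=1, B=1, C=1): fault-free N1=1, N2=1, N3=0, N4=1 → 1; observed 1. Eliminates N1 stuck-at-0, N1 inverted output, N3 inverted output, N4 stuck-at-0, N4 inverted output.
Only N3 stuck-at-0 is consistent with every test.

N3 stuck-at-0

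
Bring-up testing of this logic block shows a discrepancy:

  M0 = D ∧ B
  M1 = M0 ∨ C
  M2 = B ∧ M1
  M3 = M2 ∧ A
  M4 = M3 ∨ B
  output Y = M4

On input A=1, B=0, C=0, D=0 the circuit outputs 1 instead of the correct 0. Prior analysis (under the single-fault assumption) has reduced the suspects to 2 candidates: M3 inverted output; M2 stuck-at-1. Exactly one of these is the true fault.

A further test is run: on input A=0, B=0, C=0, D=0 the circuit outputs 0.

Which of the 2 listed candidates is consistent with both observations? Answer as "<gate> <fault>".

M2 stuck-at-1

Evaluate each candidate on input A=0, B=0, C=0, D=0:
  M3 inverted output: M0=0, M1=0, M2=0, M3=1 [inverted output], M4=1 → 1 — eliminated
  M2 stuck-at-1: M0=0, M1=0, M2=1 [stuck-at-1], M3=0, M4=0 → 0 — matches
Only M2 stuck-at-1 reproduces the observed 0.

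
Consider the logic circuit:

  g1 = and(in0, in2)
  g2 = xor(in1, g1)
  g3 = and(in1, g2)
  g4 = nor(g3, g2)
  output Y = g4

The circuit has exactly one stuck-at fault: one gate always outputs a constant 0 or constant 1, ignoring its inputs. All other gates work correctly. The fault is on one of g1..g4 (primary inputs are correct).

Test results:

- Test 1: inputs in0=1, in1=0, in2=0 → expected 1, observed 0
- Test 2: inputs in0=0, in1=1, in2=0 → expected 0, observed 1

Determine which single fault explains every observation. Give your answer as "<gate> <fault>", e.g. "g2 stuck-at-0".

Fault-free values for test 1 (in0=1, in1=0, in2=0): g1=0, g2=0, g3=0, g4=1, giving Y=1. Observed 0.
Test 1: faults giving observed 0 are {g1 stuck-at-1, g2 stuck-at-1, g3 stuck-at-1, g4 stuck-at-0}.
Test 2 (in0=0, in1=1, in2=0): fault-free g1=0, g2=1, g3=1, g4=0 → 0; observed 1. Eliminates g2 stuck-at-1, g3 stuck-at-1, g4 stuck-at-0.
Only g1 stuck-at-1 is consistent with every test.

g1 stuck-at-1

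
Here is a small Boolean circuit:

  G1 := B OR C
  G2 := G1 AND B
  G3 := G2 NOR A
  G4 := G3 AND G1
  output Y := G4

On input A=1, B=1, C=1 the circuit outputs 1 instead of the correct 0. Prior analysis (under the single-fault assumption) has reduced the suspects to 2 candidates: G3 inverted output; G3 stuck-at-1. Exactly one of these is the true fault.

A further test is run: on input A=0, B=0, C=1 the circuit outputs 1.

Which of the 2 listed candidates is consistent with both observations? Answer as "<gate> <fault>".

G3 stuck-at-1

Evaluate each candidate on input A=0, B=0, C=1:
  G3 inverted output: G1=1, G2=0, G3=0 [inverted output], G4=0 → 0 — eliminated
  G3 stuck-at-1: G1=1, G2=0, G3=1 [stuck-at-1], G4=1 → 1 — matches
Only G3 stuck-at-1 reproduces the observed 1.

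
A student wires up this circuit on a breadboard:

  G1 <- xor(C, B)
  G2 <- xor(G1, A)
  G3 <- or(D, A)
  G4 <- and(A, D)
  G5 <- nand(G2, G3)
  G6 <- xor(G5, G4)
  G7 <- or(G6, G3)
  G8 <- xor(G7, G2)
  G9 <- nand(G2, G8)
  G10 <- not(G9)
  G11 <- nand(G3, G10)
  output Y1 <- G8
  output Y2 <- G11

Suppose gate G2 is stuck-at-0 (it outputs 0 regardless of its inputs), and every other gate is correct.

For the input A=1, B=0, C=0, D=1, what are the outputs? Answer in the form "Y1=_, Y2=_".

Y1=1, Y2=1

Propagate with G2 forced: G1=0, G2=0 [stuck-at-0], G3=1, G4=1, G5=1, G6=0, G7=1, G8=1, G9=1, G10=0, G11=1.
So the outputs are Y1=1, Y2=1. (Without the fault they would be Y1=0, Y2=1.)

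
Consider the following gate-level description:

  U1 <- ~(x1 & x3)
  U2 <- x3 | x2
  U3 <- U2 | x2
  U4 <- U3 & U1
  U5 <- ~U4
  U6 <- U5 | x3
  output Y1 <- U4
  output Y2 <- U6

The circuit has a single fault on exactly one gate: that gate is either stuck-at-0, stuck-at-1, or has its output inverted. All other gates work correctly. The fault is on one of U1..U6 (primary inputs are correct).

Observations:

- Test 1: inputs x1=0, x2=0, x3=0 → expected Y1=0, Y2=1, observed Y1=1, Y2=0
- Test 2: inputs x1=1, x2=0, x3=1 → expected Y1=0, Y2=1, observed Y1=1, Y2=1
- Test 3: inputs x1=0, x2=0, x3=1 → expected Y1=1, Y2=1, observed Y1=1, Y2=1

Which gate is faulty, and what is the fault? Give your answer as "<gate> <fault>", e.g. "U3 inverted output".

Fault-free values for test 1 (x1=0, x2=0, x3=0): U1=1, U2=0, U3=0, U4=0, U5=1, U6=1, giving Y1=0, Y2=1. Observed Y1=1, Y2=0.
Test 1: faults giving observed Y1=1, Y2=0 are {U2 stuck-at-1, U2 inverted output, U3 stuck-at-1, U3 inverted output, U4 stuck-at-1, U4 inverted output}.
Test 2 (x1=1, x2=0, x3=1): fault-free U1=0, U2=1, U3=1, U4=0, U5=1, U6=1 → Y1=0, Y2=1; observed Y1=1, Y2=1. Eliminates U2 stuck-at-1, U2 inverted output, U3 stuck-at-1, U3 inverted output.
Test 3 (x1=0, x2=0, x3=1): fault-free U1=1, U2=1, U3=1, U4=1, U5=0, U6=1 → Y1=1, Y2=1; observed Y1=1, Y2=1. Eliminates U4 inverted output.
Only U4 stuck-at-1 is consistent with every test.

U4 stuck-at-1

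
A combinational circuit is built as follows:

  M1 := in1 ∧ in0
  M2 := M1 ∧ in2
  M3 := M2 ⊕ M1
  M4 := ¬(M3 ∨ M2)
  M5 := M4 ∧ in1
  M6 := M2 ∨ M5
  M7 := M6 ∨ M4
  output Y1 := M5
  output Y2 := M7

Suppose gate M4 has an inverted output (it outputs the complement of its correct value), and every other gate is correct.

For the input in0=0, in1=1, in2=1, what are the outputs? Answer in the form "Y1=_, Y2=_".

Y1=0, Y2=0

Propagate with M4 forced: M1=0, M2=0, M3=0, M4=0 [inverted output], M5=0, M6=0, M7=0.
So the outputs are Y1=0, Y2=0. (Without the fault they would be Y1=1, Y2=1.)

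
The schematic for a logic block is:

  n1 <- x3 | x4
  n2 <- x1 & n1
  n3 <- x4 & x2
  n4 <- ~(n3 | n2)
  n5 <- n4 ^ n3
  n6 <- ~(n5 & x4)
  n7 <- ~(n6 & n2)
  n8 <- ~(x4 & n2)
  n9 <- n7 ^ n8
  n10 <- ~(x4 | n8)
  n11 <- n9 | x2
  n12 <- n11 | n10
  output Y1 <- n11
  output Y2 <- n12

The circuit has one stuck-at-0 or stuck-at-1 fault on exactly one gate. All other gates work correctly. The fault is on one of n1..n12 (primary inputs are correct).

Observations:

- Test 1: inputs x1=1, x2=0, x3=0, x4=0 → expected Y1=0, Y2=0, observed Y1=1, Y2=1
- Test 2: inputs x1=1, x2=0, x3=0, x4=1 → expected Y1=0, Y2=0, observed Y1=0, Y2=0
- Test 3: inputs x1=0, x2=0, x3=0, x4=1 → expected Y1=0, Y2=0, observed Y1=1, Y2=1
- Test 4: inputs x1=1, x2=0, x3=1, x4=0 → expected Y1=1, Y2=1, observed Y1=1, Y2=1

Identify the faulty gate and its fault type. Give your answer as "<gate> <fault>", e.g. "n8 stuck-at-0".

Fault-free values for test 1 (x1=1, x2=0, x3=0, x4=0): n1=0, n2=0, n3=0, n4=1, n5=1, n6=1, n7=1, n8=1, n9=0, n10=0, n11=0, n12=0, giving Y1=0, Y2=0. Observed Y1=1, Y2=1.
Test 1: faults giving observed Y1=1, Y2=1 are {n1 stuck-at-1, n2 stuck-at-1, n7 stuck-at-0, n8 stuck-at-0, n9 stuck-at-1, n11 stuck-at-1}.
Test 2 (x1=1, x2=0, x3=0, x4=1): fault-free n1=1, n2=1, n3=0, n4=0, n5=0, n6=1, n7=0, n8=0, n9=0, n10=0, n11=0, n12=0 → Y1=0, Y2=0; observed Y1=0, Y2=0. Eliminates n9 stuck-at-1, n11 stuck-at-1.
Test 3 (x1=0, x2=0, x3=0, x4=1): fault-free n1=1, n2=0, n3=0, n4=1, n5=1, n6=0, n7=1, n8=1, n9=0, n10=0, n11=0, n12=0 → Y1=0, Y2=0; observed Y1=1, Y2=1. Eliminates n1 stuck-at-1, n2 stuck-at-1.
Test 4 (x1=1, x2=0, x3=1, x4=0): fault-free n1=1, n2=1, n3=0, n4=0, n5=0, n6=1, n7=0, n8=1, n9=1, n10=0, n11=1, n12=1 → Y1=1, Y2=1; observed Y1=1, Y2=1. Eliminates n8 stuck-at-0.
Only n7 stuck-at-0 is consistent with every test.

n7 stuck-at-0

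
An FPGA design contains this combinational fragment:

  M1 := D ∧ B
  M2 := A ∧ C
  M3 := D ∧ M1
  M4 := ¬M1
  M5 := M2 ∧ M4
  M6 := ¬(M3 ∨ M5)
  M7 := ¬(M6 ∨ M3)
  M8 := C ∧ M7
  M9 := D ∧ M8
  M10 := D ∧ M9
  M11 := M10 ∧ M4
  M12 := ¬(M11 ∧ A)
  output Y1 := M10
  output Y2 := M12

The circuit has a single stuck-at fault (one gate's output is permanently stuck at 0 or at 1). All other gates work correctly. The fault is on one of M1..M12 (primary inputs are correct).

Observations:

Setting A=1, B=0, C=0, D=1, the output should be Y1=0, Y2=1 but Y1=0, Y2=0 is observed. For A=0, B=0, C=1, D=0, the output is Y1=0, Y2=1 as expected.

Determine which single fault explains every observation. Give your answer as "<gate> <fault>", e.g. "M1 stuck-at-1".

Fault-free values for test 1 (A=1, B=0, C=0, D=1): M1=0, M2=0, M3=0, M4=1, M5=0, M6=1, M7=0, M8=0, M9=0, M10=0, M11=0, M12=1, giving Y1=0, Y2=1. Observed Y1=0, Y2=0.
Test 1: faults giving observed Y1=0, Y2=0 are {M11 stuck-at-1, M12 stuck-at-0}.
Test 2 (A=0, B=0, C=1, D=0): fault-free M1=0, M2=0, M3=0, M4=1, M5=0, M6=1, M7=0, M8=0, M9=0, M10=0, M11=0, M12=1 → Y1=0, Y2=1; observed Y1=0, Y2=1. Eliminates M12 stuck-at-0.
Only M11 stuck-at-1 is consistent with every test.

M11 stuck-at-1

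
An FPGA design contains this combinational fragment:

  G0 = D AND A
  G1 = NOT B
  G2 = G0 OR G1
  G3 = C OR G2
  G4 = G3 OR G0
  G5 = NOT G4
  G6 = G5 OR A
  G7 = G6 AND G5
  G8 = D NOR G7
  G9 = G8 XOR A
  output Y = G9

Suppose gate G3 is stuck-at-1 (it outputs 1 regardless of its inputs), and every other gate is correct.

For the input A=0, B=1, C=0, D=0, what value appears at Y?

Propagate with G3 forced: G0=0, G1=0, G2=0, G3=1 [stuck-at-1], G4=1, G5=0, G6=0, G7=0, G8=1, G9=1.
So Y = 1. (Without the fault it would be 0.)

1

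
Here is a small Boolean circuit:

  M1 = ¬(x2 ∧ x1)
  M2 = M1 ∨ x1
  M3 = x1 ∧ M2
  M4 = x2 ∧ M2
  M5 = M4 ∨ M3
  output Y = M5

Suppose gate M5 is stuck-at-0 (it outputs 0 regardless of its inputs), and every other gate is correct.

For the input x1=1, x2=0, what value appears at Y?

Propagate with M5 forced: M1=1, M2=1, M3=1, M4=0, M5=0 [stuck-at-0].
So Y = 0. (Without the fault it would be 1.)

0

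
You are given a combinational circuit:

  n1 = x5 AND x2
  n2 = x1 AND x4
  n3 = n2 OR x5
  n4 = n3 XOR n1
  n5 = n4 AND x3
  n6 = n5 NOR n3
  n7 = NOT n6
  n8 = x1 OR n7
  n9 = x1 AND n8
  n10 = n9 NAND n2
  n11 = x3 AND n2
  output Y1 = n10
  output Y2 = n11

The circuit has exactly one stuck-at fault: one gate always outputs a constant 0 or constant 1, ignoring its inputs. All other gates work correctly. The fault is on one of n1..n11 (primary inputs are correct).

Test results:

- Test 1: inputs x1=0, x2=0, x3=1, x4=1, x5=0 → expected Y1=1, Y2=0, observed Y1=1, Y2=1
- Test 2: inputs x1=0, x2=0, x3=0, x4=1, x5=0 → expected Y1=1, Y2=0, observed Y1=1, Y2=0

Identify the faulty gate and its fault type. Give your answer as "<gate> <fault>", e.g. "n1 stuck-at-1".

n2 stuck-at-1

Fault-free values for test 1 (x1=0, x2=0, x3=1, x4=1, x5=0): n1=0, n2=0, n3=0, n4=0, n5=0, n6=1, n7=0, n8=0, n9=0, n10=1, n11=0, giving Y1=1, Y2=0. Observed Y1=1, Y2=1.
Test 1: faults giving observed Y1=1, Y2=1 are {n2 stuck-at-1, n11 stuck-at-1}.
Test 2 (x1=0, x2=0, x3=0, x4=1, x5=0): fault-free n1=0, n2=0, n3=0, n4=0, n5=0, n6=1, n7=0, n8=0, n9=0, n10=1, n11=0 → Y1=1, Y2=0; observed Y1=1, Y2=0. Eliminates n11 stuck-at-1.
Only n2 stuck-at-1 is consistent with every test.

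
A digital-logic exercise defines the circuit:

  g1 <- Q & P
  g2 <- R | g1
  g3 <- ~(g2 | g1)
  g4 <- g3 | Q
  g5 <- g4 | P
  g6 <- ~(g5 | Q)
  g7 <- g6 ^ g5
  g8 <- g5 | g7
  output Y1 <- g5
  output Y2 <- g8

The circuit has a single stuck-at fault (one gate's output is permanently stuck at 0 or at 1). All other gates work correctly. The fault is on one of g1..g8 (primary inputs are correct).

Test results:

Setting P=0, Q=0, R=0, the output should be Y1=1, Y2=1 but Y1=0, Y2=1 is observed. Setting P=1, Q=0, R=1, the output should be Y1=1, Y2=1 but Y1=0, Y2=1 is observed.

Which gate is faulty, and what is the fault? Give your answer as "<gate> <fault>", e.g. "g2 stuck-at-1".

g5 stuck-at-0

Fault-free values for test 1 (P=0, Q=0, R=0): g1=0, g2=0, g3=1, g4=1, g5=1, g6=0, g7=1, g8=1, giving Y1=1, Y2=1. Observed Y1=0, Y2=1.
Test 1: faults giving observed Y1=0, Y2=1 are {g1 stuck-at-1, g2 stuck-at-1, g3 stuck-at-0, g4 stuck-at-0, g5 stuck-at-0}.
Test 2 (P=1, Q=0, R=1): fault-free g1=0, g2=1, g3=0, g4=0, g5=1, g6=0, g7=1, g8=1 → Y1=1, Y2=1; observed Y1=0, Y2=1. Eliminates g1 stuck-at-1, g2 stuck-at-1, g3 stuck-at-0, g4 stuck-at-0.
Only g5 stuck-at-0 is consistent with every test.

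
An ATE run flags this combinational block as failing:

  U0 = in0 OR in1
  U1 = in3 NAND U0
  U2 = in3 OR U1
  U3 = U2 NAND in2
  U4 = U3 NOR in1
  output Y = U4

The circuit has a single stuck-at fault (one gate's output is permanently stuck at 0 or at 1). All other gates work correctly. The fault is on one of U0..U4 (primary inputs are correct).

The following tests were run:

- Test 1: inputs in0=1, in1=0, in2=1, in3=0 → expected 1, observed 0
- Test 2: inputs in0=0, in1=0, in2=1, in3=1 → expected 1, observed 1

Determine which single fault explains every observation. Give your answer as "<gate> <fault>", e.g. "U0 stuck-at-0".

Fault-free values for test 1 (in0=1, in1=0, in2=1, in3=0): U0=1, U1=1, U2=1, U3=0, U4=1, giving Y=1. Observed 0.
Test 1: faults giving observed 0 are {U1 stuck-at-0, U2 stuck-at-0, U3 stuck-at-1, U4 stuck-at-0}.
Test 2 (in0=0, in1=0, in2=1, in3=1): fault-free U0=0, U1=1, U2=1, U3=0, U4=1 → 1; observed 1. Eliminates U2 stuck-at-0, U3 stuck-at-1, U4 stuck-at-0.
Only U1 stuck-at-0 is consistent with every test.

U1 stuck-at-0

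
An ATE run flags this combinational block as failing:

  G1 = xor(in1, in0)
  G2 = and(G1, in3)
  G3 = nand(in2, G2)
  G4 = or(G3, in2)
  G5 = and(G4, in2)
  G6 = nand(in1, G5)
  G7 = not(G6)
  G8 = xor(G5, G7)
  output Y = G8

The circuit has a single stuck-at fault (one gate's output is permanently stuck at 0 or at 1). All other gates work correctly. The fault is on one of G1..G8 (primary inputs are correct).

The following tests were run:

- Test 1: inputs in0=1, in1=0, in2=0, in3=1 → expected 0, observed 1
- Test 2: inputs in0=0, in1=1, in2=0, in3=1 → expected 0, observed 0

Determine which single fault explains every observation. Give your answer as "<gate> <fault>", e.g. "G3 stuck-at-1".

G5 stuck-at-1

Fault-free values for test 1 (in0=1, in1=0, in2=0, in3=1): G1=1, G2=1, G3=1, G4=1, G5=0, G6=1, G7=0, G8=0, giving Y=0. Observed 1.
Test 1: faults giving observed 1 are {G5 stuck-at-1, G6 stuck-at-0, G7 stuck-at-1, G8 stuck-at-1}.
Test 2 (in0=0, in1=1, in2=0, in3=1): fault-free G1=1, G2=1, G3=1, G4=1, G5=0, G6=1, G7=0, G8=0 → 0; observed 0. Eliminates G6 stuck-at-0, G7 stuck-at-1, G8 stuck-at-1.
Only G5 stuck-at-1 is consistent with every test.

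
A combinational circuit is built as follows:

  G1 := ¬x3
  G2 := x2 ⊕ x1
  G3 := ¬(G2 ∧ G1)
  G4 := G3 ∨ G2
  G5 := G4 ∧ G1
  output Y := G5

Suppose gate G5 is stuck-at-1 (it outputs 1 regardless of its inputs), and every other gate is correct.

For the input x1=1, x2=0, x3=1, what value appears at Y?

1

Propagate with G5 forced: G1=0, G2=1, G3=1, G4=1, G5=1 [stuck-at-1].
So Y = 1. (Without the fault it would be 0.)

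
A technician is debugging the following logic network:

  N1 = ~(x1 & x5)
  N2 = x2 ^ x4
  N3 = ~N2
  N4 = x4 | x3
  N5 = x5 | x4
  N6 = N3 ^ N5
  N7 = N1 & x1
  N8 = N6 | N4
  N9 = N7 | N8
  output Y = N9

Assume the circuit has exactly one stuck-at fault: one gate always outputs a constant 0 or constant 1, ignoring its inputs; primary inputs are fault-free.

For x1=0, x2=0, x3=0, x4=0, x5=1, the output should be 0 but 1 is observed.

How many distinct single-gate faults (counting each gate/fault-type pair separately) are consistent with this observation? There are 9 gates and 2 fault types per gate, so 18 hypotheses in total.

Fault-free: N1=1, N2=0, N3=1, N4=0, N5=1, N6=0, N7=0, N8=0, N9=0 → 0. Observed 1.
  N1: none of the 2 fault types match ✗
  N2: stuck-at-1 ✓; others ✗
  N3: stuck-at-0 ✓; others ✗
  N4: stuck-at-1 ✓; others ✗
  N5: stuck-at-0 ✓; others ✗
  N6: stuck-at-1 ✓; others ✗
  N7: stuck-at-1 ✓; others ✗
  N8: stuck-at-1 ✓; others ✗
  N9: stuck-at-1 ✓; others ✗
Consistent faults: {N2 stuck-at-1, N3 stuck-at-0, N4 stuck-at-1, N5 stuck-at-0, N6 stuck-at-1, N7 stuck-at-1, N8 stuck-at-1, N9 stuck-at-1} — 8 in all.

8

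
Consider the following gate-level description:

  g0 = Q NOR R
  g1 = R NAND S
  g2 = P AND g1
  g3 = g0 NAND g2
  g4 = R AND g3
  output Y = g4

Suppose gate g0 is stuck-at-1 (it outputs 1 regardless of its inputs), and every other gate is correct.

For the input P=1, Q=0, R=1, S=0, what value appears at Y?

Propagate with g0 forced: g0=1 [stuck-at-1], g1=1, g2=1, g3=0, g4=0.
So Y = 0. (Without the fault it would be 1.)

0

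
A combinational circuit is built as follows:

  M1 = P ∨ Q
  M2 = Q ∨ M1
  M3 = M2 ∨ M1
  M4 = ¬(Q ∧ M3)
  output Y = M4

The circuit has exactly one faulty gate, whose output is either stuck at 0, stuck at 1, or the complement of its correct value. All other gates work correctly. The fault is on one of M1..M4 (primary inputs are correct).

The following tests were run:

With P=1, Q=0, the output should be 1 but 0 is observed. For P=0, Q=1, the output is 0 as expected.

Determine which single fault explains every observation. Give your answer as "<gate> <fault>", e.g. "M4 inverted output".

M4 stuck-at-0

Fault-free values for test 1 (P=1, Q=0): M1=1, M2=1, M3=1, M4=1, giving Y=1. Observed 0.
Test 1: faults giving observed 0 are {M4 stuck-at-0, M4 inverted output}.
Test 2 (P=0, Q=1): fault-free M1=1, M2=1, M3=1, M4=0 → 0; observed 0. Eliminates M4 inverted output.
Only M4 stuck-at-0 is consistent with every test.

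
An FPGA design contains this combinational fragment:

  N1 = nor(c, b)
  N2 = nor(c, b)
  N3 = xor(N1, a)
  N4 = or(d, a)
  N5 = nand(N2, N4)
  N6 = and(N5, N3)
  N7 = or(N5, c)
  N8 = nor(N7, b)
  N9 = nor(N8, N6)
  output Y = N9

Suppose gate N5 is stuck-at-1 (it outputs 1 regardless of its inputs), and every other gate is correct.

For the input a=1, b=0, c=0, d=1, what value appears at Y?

1

Propagate with N5 forced: N1=1, N2=1, N3=0, N4=1, N5=1 [stuck-at-1], N6=0, N7=1, N8=0, N9=1.
So Y = 1. (Without the fault it would be 0.)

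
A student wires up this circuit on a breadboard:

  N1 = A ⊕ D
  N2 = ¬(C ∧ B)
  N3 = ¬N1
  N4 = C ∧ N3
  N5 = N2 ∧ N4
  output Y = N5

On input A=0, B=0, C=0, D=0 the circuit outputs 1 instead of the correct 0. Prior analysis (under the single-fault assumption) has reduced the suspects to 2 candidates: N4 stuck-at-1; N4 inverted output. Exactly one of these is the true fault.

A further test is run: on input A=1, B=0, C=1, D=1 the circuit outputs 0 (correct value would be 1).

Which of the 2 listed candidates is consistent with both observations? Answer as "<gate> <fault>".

N4 inverted output

Evaluate each candidate on input A=1, B=0, C=1, D=1:
  N4 stuck-at-1: N1=0, N2=1, N3=1, N4=1 [stuck-at-1], N5=1 → 1 — eliminated
  N4 inverted output: N1=0, N2=1, N3=1, N4=0 [inverted output], N5=0 → 0 — matches
Only N4 inverted output reproduces the observed 0.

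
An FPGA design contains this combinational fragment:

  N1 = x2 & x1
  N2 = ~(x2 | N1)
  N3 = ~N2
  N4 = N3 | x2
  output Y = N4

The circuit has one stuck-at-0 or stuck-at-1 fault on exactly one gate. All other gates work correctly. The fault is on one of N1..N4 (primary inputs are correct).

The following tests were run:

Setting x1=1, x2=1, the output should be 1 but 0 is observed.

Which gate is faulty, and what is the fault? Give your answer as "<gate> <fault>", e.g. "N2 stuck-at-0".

N4 stuck-at-0

Fault-free values for test 1 (x1=1, x2=1): N1=1, N2=0, N3=1, N4=1, giving Y=1. Observed 0.
Test 1: faults giving observed 0 are {N4 stuck-at-0}.
Only N4 stuck-at-0 is consistent with every test.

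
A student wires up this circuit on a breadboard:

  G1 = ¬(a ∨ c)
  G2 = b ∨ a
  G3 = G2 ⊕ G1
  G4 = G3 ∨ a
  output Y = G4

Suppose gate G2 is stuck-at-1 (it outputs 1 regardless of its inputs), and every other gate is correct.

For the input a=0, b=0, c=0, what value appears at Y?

0

Propagate with G2 forced: G1=1, G2=1 [stuck-at-1], G3=0, G4=0.
So Y = 0. (Without the fault it would be 1.)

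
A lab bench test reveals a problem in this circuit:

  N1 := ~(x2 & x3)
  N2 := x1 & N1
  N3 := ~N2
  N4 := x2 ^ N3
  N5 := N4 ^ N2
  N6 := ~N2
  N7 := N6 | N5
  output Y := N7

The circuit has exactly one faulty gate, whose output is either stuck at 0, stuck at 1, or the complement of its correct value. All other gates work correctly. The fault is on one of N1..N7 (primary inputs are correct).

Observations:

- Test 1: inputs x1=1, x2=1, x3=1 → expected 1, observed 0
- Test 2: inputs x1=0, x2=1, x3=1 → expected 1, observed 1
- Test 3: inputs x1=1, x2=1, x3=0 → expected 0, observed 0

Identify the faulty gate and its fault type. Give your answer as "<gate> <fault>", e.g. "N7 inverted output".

N1 stuck-at-1

Fault-free values for test 1 (x1=1, x2=1, x3=1): N1=0, N2=0, N3=1, N4=0, N5=0, N6=1, N7=1, giving Y=1. Observed 0.
Test 1: faults giving observed 0 are {N1 stuck-at-1, N1 inverted output, N2 stuck-at-1, N2 inverted output, N6 stuck-at-0, N6 inverted output, N7 stuck-at-0, N7 inverted output}.
Test 2 (x1=0, x2=1, x3=1): fault-free N1=0, N2=0, N3=1, N4=0, N5=0, N6=1, N7=1 → 1; observed 1. Eliminates N2 stuck-at-1, N2 inverted output, N6 stuck-at-0, N6 inverted output, N7 stuck-at-0, N7 inverted output.
Test 3 (x1=1, x2=1, x3=0): fault-free N1=1, N2=1, N3=0, N4=1, N5=0, N6=0, N7=0 → 0; observed 0. Eliminates N1 inverted output.
Only N1 stuck-at-1 is consistent with every test.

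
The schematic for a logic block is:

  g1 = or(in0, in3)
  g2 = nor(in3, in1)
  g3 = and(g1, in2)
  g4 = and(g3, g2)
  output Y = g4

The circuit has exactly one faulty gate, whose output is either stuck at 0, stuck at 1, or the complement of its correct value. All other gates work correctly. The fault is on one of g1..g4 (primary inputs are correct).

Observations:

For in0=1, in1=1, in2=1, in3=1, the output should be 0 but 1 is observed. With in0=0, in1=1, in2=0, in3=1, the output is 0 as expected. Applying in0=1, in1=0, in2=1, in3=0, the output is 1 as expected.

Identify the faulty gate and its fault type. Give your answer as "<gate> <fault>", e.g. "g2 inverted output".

Fault-free values for test 1 (in0=1, in1=1, in2=1, in3=1): g1=1, g2=0, g3=1, g4=0, giving Y=0. Observed 1.
Test 1: faults giving observed 1 are {g2 stuck-at-1, g2 inverted output, g4 stuck-at-1, g4 inverted output}.
Test 2 (in0=0, in1=1, in2=0, in3=1): fault-free g1=1, g2=0, g3=0, g4=0 → 0; observed 0. Eliminates g4 stuck-at-1, g4 inverted output.
Test 3 (in0=1, in1=0, in2=1, in3=0): fault-free g1=1, g2=1, g3=1, g4=1 → 1; observed 1. Eliminates g2 inverted output.
Only g2 stuck-at-1 is consistent with every test.

g2 stuck-at-1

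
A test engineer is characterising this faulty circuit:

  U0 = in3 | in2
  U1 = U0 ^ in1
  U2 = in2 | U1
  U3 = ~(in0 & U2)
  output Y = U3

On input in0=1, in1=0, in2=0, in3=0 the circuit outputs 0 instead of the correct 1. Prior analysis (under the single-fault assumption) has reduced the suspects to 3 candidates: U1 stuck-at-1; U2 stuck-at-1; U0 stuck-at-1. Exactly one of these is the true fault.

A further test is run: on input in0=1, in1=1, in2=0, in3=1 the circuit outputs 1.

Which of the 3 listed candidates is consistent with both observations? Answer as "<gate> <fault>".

U0 stuck-at-1

Evaluate each candidate on input in0=1, in1=1, in2=0, in3=1:
  U1 stuck-at-1: U0=1, U1=1 [stuck-at-1], U2=1, U3=0 → 0 — eliminated
  U2 stuck-at-1: U0=1, U1=0, U2=1 [stuck-at-1], U3=0 → 0 — eliminated
  U0 stuck-at-1: U0=1 [stuck-at-1], U1=0, U2=0, U3=1 → 1 — matches
Only U0 stuck-at-1 reproduces the observed 1.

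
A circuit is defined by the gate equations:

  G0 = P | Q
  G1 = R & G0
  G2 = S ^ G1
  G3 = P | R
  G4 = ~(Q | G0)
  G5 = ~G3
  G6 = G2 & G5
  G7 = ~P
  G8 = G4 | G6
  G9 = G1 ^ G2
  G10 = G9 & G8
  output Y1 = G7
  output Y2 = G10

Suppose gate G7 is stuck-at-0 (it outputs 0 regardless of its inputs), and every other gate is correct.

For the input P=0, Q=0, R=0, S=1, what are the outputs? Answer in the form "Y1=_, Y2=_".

Propagate with G7 forced: G0=0, G1=0, G2=1, G3=0, G4=1, G5=1, G6=1, G7=0 [stuck-at-0], G8=1, G9=1, G10=1.
So the outputs are Y1=0, Y2=1. (Without the fault they would be Y1=1, Y2=1.)

Y1=0, Y2=1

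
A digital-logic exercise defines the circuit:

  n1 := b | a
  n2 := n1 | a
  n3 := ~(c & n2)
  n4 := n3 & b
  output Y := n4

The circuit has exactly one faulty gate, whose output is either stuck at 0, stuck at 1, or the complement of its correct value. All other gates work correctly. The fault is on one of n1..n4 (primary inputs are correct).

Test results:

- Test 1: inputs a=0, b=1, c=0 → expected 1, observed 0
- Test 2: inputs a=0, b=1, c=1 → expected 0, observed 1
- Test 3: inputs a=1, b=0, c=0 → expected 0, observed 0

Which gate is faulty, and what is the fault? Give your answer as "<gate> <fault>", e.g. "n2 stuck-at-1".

Fault-free values for test 1 (a=0, b=1, c=0): n1=1, n2=1, n3=1, n4=1, giving Y=1. Observed 0.
Test 1: faults giving observed 0 are {n3 stuck-at-0, n3 inverted output, n4 stuck-at-0, n4 inverted output}.
Test 2 (a=0, b=1, c=1): fault-free n1=1, n2=1, n3=0, n4=0 → 0; observed 1. Eliminates n3 stuck-at-0, n4 stuck-at-0.
Test 3 (a=1, b=0, c=0): fault-free n1=1, n2=1, n3=1, n4=0 → 0; observed 0. Eliminates n4 inverted output.
Only n3 inverted output is consistent with every test.

n3 inverted output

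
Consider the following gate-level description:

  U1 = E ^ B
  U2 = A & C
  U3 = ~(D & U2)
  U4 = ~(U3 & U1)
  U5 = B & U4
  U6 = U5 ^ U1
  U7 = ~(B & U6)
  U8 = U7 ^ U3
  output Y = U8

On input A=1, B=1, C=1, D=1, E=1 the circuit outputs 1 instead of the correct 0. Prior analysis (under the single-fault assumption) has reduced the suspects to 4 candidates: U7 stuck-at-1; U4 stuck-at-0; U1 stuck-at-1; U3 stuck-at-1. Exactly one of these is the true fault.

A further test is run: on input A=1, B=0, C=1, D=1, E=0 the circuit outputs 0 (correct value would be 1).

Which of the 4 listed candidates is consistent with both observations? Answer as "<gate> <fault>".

Evaluate each candidate on input A=1, B=0, C=1, D=1, E=0:
  U7 stuck-at-1: U1=0, U2=1, U3=0, U4=1, U5=0, U6=0, U7=1 [stuck-at-1], U8=1 → 1 — eliminated
  U4 stuck-at-0: U1=0, U2=1, U3=0, U4=0 [stuck-at-0], U5=0, U6=0, U7=1, U8=1 → 1 — eliminated
  U1 stuck-at-1: U1=1 [stuck-at-1], U2=1, U3=0, U4=1, U5=0, U6=1, U7=1, U8=1 → 1 — eliminated
  U3 stuck-at-1: U1=0, U2=1, U3=1 [stuck-at-1], U4=1, U5=0, U6=0, U7=1, U8=0 → 0 — matches
Only U3 stuck-at-1 reproduces the observed 0.

U3 stuck-at-1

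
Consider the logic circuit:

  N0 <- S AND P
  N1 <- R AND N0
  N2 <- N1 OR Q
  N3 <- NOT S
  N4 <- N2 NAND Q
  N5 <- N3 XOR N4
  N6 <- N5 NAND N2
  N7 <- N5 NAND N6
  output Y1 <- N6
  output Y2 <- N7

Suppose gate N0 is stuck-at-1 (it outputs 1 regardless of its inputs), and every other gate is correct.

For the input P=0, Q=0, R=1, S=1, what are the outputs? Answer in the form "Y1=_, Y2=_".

Y1=0, Y2=1

Propagate with N0 forced: N0=1 [stuck-at-1], N1=1, N2=1, N3=0, N4=1, N5=1, N6=0, N7=1.
So the outputs are Y1=0, Y2=1. (Without the fault they would be Y1=1, Y2=0.)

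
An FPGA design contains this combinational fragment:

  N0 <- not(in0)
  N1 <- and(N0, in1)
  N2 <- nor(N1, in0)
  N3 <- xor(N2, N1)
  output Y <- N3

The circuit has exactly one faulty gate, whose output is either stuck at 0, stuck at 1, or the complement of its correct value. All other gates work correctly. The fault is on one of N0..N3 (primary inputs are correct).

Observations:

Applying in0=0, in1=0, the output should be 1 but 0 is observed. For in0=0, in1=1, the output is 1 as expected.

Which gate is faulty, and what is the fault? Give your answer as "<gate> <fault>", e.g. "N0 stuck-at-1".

Fault-free values for test 1 (in0=0, in1=0): N0=1, N1=0, N2=1, N3=1, giving Y=1. Observed 0.
Test 1: faults giving observed 0 are {N2 stuck-at-0, N2 inverted output, N3 stuck-at-0, N3 inverted output}.
Test 2 (in0=0, in1=1): fault-free N0=1, N1=1, N2=0, N3=1 → 1; observed 1. Eliminates N2 inverted output, N3 stuck-at-0, N3 inverted output.
Only N2 stuck-at-0 is consistent with every test.

N2 stuck-at-0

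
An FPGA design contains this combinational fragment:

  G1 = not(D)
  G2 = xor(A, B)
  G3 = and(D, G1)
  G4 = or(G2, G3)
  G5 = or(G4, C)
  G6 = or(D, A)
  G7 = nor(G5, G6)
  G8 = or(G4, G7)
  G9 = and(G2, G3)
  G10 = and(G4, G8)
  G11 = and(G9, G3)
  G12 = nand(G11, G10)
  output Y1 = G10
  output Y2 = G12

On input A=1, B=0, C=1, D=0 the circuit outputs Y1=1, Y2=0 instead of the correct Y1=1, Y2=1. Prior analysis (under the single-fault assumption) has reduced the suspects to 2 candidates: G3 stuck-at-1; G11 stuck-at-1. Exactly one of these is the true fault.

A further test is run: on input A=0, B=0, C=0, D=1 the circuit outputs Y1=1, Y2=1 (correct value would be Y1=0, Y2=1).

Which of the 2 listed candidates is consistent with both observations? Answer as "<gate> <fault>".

G3 stuck-at-1

Evaluate each candidate on input A=0, B=0, C=0, D=1:
  G3 stuck-at-1: G1=0, G2=0, G3=1 [stuck-at-1], G4=1, G5=1, G6=1, G7=0, G8=1, G9=0, G10=1, G11=0, G12=1 → Y1=1, Y2=1 — matches
  G11 stuck-at-1: G1=0, G2=0, G3=0, G4=0, G5=0, G6=1, G7=0, G8=0, G9=0, G10=0, G11=1 [stuck-at-1], G12=1 → Y1=0, Y2=1 — eliminated
Only G3 stuck-at-1 reproduces the observed Y1=1, Y2=1.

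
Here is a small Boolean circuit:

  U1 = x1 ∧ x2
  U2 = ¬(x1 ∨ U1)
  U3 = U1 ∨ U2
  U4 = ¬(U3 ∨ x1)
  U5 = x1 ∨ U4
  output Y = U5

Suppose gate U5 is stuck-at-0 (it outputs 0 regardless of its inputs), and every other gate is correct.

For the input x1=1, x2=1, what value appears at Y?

0

Propagate with U5 forced: U1=1, U2=0, U3=1, U4=0, U5=0 [stuck-at-0].
So Y = 0. (Without the fault it would be 1.)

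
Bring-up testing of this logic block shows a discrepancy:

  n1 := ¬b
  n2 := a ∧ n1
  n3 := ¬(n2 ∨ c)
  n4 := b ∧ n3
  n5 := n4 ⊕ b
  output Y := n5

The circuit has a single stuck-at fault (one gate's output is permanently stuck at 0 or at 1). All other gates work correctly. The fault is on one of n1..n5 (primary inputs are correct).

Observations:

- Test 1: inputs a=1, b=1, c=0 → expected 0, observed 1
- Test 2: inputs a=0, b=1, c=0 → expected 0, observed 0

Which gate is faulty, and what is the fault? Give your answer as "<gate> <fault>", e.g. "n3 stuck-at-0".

Fault-free values for test 1 (a=1, b=1, c=0): n1=0, n2=0, n3=1, n4=1, n5=0, giving Y=0. Observed 1.
Test 1: faults giving observed 1 are {n1 stuck-at-1, n2 stuck-at-1, n3 stuck-at-0, n4 stuck-at-0, n5 stuck-at-1}.
Test 2 (a=0, b=1, c=0): fault-free n1=0, n2=0, n3=1, n4=1, n5=0 → 0; observed 0. Eliminates n2 stuck-at-1, n3 stuck-at-0, n4 stuck-at-0, n5 stuck-at-1.
Only n1 stuck-at-1 is consistent with every test.

n1 stuck-at-1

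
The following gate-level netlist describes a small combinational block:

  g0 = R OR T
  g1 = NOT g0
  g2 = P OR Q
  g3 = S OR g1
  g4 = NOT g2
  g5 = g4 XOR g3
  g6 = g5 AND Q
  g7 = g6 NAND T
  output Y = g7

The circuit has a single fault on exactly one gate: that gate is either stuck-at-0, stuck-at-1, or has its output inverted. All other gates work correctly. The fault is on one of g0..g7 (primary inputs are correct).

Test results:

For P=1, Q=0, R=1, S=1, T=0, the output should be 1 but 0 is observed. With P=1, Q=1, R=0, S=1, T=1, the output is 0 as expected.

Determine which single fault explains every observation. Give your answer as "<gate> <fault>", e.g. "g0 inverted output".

Fault-free values for test 1 (P=1, Q=0, R=1, S=1, T=0): g0=1, g1=0, g2=1, g3=1, g4=0, g5=1, g6=0, g7=1, giving Y=1. Observed 0.
Test 1: faults giving observed 0 are {g7 stuck-at-0, g7 inverted output}.
Test 2 (P=1, Q=1, R=0, S=1, T=1): fault-free g0=1, g1=0, g2=1, g3=1, g4=0, g5=1, g6=1, g7=0 → 0; observed 0. Eliminates g7 inverted output.
Only g7 stuck-at-0 is consistent with every test.

g7 stuck-at-0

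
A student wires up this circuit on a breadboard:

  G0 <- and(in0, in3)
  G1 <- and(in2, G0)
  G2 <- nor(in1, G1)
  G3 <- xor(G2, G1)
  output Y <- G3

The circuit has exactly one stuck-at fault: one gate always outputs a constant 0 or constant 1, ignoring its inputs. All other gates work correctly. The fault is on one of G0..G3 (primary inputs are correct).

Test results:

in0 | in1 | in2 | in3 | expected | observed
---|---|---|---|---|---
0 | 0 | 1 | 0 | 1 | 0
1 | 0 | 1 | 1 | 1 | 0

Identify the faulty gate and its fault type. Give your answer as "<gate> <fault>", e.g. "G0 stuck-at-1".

G3 stuck-at-0

Fault-free values for test 1 (in0=0, in1=0, in2=1, in3=0): G0=0, G1=0, G2=1, G3=1, giving Y=1. Observed 0.
Test 1: faults giving observed 0 are {G2 stuck-at-0, G3 stuck-at-0}.
Test 2 (in0=1, in1=0, in2=1, in3=1): fault-free G0=1, G1=1, G2=0, G3=1 → 1; observed 0. Eliminates G2 stuck-at-0.
Only G3 stuck-at-0 is consistent with every test.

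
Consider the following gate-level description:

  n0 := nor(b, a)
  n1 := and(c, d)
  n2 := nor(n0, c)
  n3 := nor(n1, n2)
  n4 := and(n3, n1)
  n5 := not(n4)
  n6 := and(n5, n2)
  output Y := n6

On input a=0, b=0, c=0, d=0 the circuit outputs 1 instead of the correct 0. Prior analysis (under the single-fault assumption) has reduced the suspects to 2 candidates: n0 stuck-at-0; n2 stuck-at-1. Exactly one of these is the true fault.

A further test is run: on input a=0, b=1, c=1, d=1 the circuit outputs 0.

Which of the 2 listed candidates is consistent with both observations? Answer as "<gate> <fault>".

Evaluate each candidate on input a=0, b=1, c=1, d=1:
  n0 stuck-at-0: n0=0 [stuck-at-0], n1=1, n2=0, n3=0, n4=0, n5=1, n6=0 → 0 — matches
  n2 stuck-at-1: n0=0, n1=1, n2=1 [stuck-at-1], n3=0, n4=0, n5=1, n6=1 → 1 — eliminated
Only n0 stuck-at-0 reproduces the observed 0.

n0 stuck-at-0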